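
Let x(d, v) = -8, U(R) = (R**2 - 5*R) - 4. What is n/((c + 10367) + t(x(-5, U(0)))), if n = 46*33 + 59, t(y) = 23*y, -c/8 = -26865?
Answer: 1577/225103 ≈ 0.0070057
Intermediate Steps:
c = 214920 (c = -8*(-26865) = 214920)
U(R) = -4 + R**2 - 5*R
n = 1577 (n = 1518 + 59 = 1577)
n/((c + 10367) + t(x(-5, U(0)))) = 1577/((214920 + 10367) + 23*(-8)) = 1577/(225287 - 184) = 1577/225103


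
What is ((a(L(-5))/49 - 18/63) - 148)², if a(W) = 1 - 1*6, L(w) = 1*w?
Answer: 52867441/2401 ≈ 22019.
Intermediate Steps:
L(w) = w
a(W) = -5 (a(W) = 1 - 6 = -5)
((a(L(-5))/49 - 18/63) - 148)² = ((-5/49 - 18/63) - 148)² = ((-5*1/49 - 18*1/63) - 148)² = ((-5/49 - 2/7) - 148)² = (-19/49 - 148)² = (-7271/49)² = 52867441/2401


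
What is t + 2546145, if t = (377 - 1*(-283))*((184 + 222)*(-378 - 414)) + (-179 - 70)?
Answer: -209678424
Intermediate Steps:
t = -212224569 (t = (377 + 283)*(406*(-792)) - 249 = 660*(-321552) - 249 = -212224320 - 249 = -212224569)
t + 2546145 = -212224569 + 2546145 = -209678424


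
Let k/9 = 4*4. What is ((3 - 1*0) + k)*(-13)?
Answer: -1911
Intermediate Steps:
k = 144 (k = 9*(4*4) = 9*16 = 144)
((3 - 1*0) + k)*(-13) = ((3 - 1*0) + 144)*(-13) = ((3 + 0) + 144)*(-13) = (3 + 144)*(-13) = 147*(-13) = -1911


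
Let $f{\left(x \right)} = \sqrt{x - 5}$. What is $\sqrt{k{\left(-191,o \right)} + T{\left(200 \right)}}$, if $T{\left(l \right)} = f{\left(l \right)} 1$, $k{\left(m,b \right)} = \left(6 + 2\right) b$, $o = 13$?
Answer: $\sqrt{104 + \sqrt{195}} \approx 10.861$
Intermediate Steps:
$f{\left(x \right)} = \sqrt{-5 + x}$
$k{\left(m,b \right)} = 8 b$
$T{\left(l \right)} = \sqrt{-5 + l}$ ($T{\left(l \right)} = \sqrt{-5 + l} 1 = \sqrt{-5 + l}$)
$\sqrt{k{\left(-191,o \right)} + T{\left(200 \right)}} = \sqrt{8 \cdot 13 + \sqrt{-5 + 200}} = \sqrt{104 + \sqrt{195}}$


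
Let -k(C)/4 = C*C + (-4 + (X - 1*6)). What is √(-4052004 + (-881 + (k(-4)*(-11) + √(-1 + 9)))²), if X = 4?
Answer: I*√(3857515 + 1764*√2) ≈ 1964.7*I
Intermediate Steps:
k(C) = 24 - 4*C² (k(C) = -4*(C*C + (-4 + (4 - 1*6))) = -4*(C² + (-4 + (4 - 6))) = -4*(C² + (-4 - 2)) = -4*(C² - 6) = -4*(-6 + C²) = 24 - 4*C²)
√(-4052004 + (-881 + (k(-4)*(-11) + √(-1 + 9)))²) = √(-4052004 + (-881 + ((24 - 4*(-4)²)*(-11) + √(-1 + 9)))²) = √(-4052004 + (-881 + ((24 - 4*16)*(-11) + √8))²) = √(-4052004 + (-881 + ((24 - 64)*(-11) + 2*√2))²) = √(-4052004 + (-881 + (-40*(-11) + 2*√2))²) = √(-4052004 + (-881 + (440 + 2*√2))²) = √(-4052004 + (-441 + 2*√2)²)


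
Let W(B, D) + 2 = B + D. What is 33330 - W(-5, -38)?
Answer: 33375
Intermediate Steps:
W(B, D) = -2 + B + D (W(B, D) = -2 + (B + D) = -2 + B + D)
33330 - W(-5, -38) = 33330 - (-2 - 5 - 38) = 33330 - 1*(-45) = 33330 + 45 = 33375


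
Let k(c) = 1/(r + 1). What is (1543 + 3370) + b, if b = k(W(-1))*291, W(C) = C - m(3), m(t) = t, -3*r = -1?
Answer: 20525/4 ≈ 5131.3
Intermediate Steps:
r = ⅓ (r = -⅓*(-1) = ⅓ ≈ 0.33333)
W(C) = -3 + C (W(C) = C - 1*3 = C - 3 = -3 + C)
k(c) = ¾ (k(c) = 1/(⅓ + 1) = 1/(4/3) = ¾)
b = 873/4 (b = (¾)*291 = 873/4 ≈ 218.25)
(1543 + 3370) + b = (1543 + 3370) + 873/4 = 4913 + 873/4 = 20525/4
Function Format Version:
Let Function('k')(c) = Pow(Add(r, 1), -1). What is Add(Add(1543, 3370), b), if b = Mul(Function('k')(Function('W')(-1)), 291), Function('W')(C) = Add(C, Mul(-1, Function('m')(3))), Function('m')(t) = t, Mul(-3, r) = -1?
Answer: Rational(20525, 4) ≈ 5131.3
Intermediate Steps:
r = Rational(1, 3) (r = Mul(Rational(-1, 3), -1) = Rational(1, 3) ≈ 0.33333)
Function('W')(C) = Add(-3, C) (Function('W')(C) = Add(C, Mul(-1, 3)) = Add(C, -3) = Add(-3, C))
Function('k')(c) = Rational(3, 4) (Function('k')(c) = Pow(Add(Rational(1, 3), 1), -1) = Pow(Rational(4, 3), -1) = Rational(3, 4))
b = Rational(873, 4) (b = Mul(Rational(3, 4), 291) = Rational(873, 4) ≈ 218.25)
Add(Add(1543, 3370), b) = Add(Add(1543, 3370), Rational(873, 4)) = Add(4913, Rational(873, 4)) = Rational(20525, 4)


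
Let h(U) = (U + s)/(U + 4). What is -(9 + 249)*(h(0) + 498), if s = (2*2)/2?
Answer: -128613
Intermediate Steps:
s = 2 (s = 4*(1/2) = 2)
h(U) = (2 + U)/(4 + U) (h(U) = (U + 2)/(U + 4) = (2 + U)/(4 + U))
-(9 + 249)*(h(0) + 498) = -(9 + 249)*((2 + 0)/(4 + 0) + 498) = -258*(2/4 + 498) = -258*((1/4)*2 + 498) = -258*(1/2 + 498) = -258*997/2 = -1*128613 = -128613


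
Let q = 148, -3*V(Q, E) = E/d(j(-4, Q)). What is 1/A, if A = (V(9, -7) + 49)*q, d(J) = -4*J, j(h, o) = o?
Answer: 27/195545 ≈ 0.00013808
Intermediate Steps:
V(Q, E) = E/(12*Q) (V(Q, E) = -E/(3*((-4*Q))) = -E*(-1/(4*Q))/3 = -(-1)*E/(12*Q) = E/(12*Q))
A = 195545/27 (A = ((1/12)*(-7)/9 + 49)*148 = ((1/12)*(-7)*(⅑) + 49)*148 = (-7/108 + 49)*148 = (5285/108)*148 = 195545/27 ≈ 7242.4)
1/A = 1/(195545/27) = 27/195545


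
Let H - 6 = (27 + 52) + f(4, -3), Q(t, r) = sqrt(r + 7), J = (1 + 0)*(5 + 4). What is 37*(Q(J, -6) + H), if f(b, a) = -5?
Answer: 2997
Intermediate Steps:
J = 9 (J = 1*9 = 9)
Q(t, r) = sqrt(7 + r)
H = 80 (H = 6 + ((27 + 52) - 5) = 6 + (79 - 5) = 6 + 74 = 80)
37*(Q(J, -6) + H) = 37*(sqrt(7 - 6) + 80) = 37*(sqrt(1) + 80) = 37*(1 + 80) = 37*81 = 2997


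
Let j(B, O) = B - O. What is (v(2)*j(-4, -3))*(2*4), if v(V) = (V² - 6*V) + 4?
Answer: 32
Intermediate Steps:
v(V) = 4 + V² - 6*V
(v(2)*j(-4, -3))*(2*4) = ((4 + 2² - 6*2)*(-4 - 1*(-3)))*(2*4) = ((4 + 4 - 12)*(-4 + 3))*8 = -4*(-1)*8 = 4*8 = 32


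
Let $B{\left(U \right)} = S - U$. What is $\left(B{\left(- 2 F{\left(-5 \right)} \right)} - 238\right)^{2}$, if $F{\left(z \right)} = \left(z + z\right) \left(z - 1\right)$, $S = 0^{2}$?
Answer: $13924$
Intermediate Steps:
$S = 0$
$F{\left(z \right)} = 2 z \left(-1 + z\right)$
$B{\left(U \right)} = - U$ ($B{\left(U \right)} = 0 - U = - U$)
$\left(B{\left(- 2 F{\left(-5 \right)} \right)} - 238\right)^{2} = \left(- \left(-2\right) 2 \left(-5\right) \left(-1 - 5\right) - 238\right)^{2} = \left(- \left(-2\right) 2 \left(-5\right) \left(-6\right) - 238\right)^{2} = \left(- \left(-2\right) 60 - 238\right)^{2} = \left(\left(-1\right) \left(-120\right) - 238\right)^{2} = \left(120 - 238\right)^{2} = \left(-118\right)^{2} = 13924$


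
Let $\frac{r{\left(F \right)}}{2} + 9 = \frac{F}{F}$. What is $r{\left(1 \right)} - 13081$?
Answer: $-13097$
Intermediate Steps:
$r{\left(F \right)} = -16$ ($r{\left(F \right)} = -18 + 2 \frac{F}{F} = -18 + 2 \cdot 1 = -18 + 2 = -16$)
$r{\left(1 \right)} - 13081 = -16 - 13081 = -13097$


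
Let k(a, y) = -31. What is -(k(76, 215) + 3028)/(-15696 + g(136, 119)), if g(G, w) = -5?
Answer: 2997/15701 ≈ 0.19088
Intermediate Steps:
-(k(76, 215) + 3028)/(-15696 + g(136, 119)) = -(-31 + 3028)/(-15696 - 5) = -2997/(-15701) = -2997*(-1)/15701 = -1*(-2997/15701) = 2997/15701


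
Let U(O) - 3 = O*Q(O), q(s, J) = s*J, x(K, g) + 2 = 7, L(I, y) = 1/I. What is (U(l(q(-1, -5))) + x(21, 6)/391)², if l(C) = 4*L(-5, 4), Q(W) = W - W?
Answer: 1387684/152881 ≈ 9.0769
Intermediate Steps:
x(K, g) = 5 (x(K, g) = -2 + 7 = 5)
Q(W) = 0
q(s, J) = J*s
l(C) = -⅘ (l(C) = 4/(-5) = 4*(-⅕) = -⅘)
U(O) = 3 (U(O) = 3 + O*0 = 3 + 0 = 3)
(U(l(q(-1, -5))) + x(21, 6)/391)² = (3 + 5/391)² = (1178/391)² = 1387684/152881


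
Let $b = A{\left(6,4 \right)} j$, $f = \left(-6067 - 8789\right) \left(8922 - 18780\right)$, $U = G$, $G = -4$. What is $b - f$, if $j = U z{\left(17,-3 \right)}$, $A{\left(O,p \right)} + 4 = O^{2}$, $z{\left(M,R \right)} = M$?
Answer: $-146452624$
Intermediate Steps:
$A{\left(O,p \right)} = -4 + O^{2}$
$U = -4$
$j = -68$ ($j = \left(-4\right) 17 = -68$)
$f = 146450448$ ($f = \left(-14856\right) \left(-9858\right) = 146450448$)
$b = -2176$ ($b = \left(-4 + 6^{2}\right) \left(-68\right) = \left(-4 + 36\right) \left(-68\right) = 32 \left(-68\right) = -2176$)
$b - f = -2176 - 146450448 = -146452624$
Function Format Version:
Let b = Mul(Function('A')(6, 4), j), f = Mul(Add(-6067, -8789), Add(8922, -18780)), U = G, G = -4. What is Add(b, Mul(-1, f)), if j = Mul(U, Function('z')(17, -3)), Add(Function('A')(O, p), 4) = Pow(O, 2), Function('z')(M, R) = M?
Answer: -146452624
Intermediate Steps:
Function('A')(O, p) = Add(-4, Pow(O, 2))
U = -4
j = -68 (j = Mul(-4, 17) = -68)
f = 146450448 (f = Mul(-14856, -9858) = 146450448)
b = -2176 (b = Mul(Add(-4, Pow(6, 2)), -68) = Mul(Add(-4, 36), -68) = Mul(32, -68) = -2176)
Add(b, Mul(-1, f)) = Add(-2176, Mul(-1, 146450448)) = Add(-2176, -146450448) = -146452624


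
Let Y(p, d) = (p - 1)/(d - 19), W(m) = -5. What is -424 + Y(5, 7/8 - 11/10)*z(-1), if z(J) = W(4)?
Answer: -325256/769 ≈ -422.96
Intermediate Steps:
z(J) = -5
Y(p, d) = (-1 + p)/(-19 + d)
-424 + Y(5, 7/8 - 11/10)*z(-1) = -424 + ((-1 + 5)/(-19 + (7/8 - 11/10)))*(-5) = -424 + (4/(-19 + (7*(⅛) - 11*⅒)))*(-5) = -424 + (4/(-19 + (7/8 - 11/10)))*(-5) = -424 + (4/(-19 - 9/40))*(-5) = -424 + (4/(-769/40))*(-5) = -424 - 40/769*4*(-5) = -424 - 160/769*(-5) = -424 + 800/769 = -325256/769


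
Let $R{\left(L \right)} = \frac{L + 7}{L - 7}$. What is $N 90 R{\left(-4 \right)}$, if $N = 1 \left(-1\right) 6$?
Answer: $\frac{1620}{11} \approx 147.27$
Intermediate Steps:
$R{\left(L \right)} = \frac{7 + L}{-7 + L}$
$N = -6$ ($N = \left(-1\right) 6 = -6$)
$N 90 R{\left(-4 \right)} = \left(-6\right) 90 \frac{7 - 4}{-7 - 4} = - 540 \frac{1}{-11} \cdot 3 = - 540 \left(\left(- \frac{1}{11}\right) 3\right) = \left(-540\right) \left(- \frac{3}{11}\right) = \frac{1620}{11}$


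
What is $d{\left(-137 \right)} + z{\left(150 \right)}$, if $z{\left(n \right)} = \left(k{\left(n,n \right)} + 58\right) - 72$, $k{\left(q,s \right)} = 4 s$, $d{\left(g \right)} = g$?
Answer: $449$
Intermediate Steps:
$z{\left(n \right)} = -14 + 4 n$ ($z{\left(n \right)} = \left(4 n + 58\right) - 72 = \left(58 + 4 n\right) - 72 = -14 + 4 n$)
$d{\left(-137 \right)} + z{\left(150 \right)} = -137 + \left(-14 + 4 \cdot 150\right) = -137 + \left(-14 + 600\right) = -137 + 586 = 449$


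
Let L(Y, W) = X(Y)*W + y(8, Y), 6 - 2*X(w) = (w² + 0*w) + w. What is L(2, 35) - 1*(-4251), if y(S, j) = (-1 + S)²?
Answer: 4300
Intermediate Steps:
X(w) = 3 - w/2 - w²/2 (X(w) = 3 - ((w² + 0*w) + w)/2 = 3 - ((w² + 0) + w)/2 = 3 - (w² + w)/2 = 3 - (w + w²)/2 = 3 + (-w/2 - w²/2) = 3 - w/2 - w²/2)
L(Y, W) = 49 + W*(3 - Y/2 - Y²/2) (L(Y, W) = (3 - Y/2 - Y²/2)*W + (-1 + 8)² = W*(3 - Y/2 - Y²/2) + 7² = W*(3 - Y/2 - Y²/2) + 49 = 49 + W*(3 - Y/2 - Y²/2))
L(2, 35) - 1*(-4251) = (49 - ½*35*(-6 + 2 + 2²)) - 1*(-4251) = (49 - ½*35*(-6 + 2 + 4)) + 4251 = (49 - ½*35*0) + 4251 = (49 + 0) + 4251 = 49 + 4251 = 4300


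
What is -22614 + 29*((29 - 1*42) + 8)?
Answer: -22759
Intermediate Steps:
-22614 + 29*((29 - 1*42) + 8) = -22614 + 29*((29 - 42) + 8) = -22614 + 29*(-13 + 8) = -22614 + 29*(-5) = -22614 - 145 = -22759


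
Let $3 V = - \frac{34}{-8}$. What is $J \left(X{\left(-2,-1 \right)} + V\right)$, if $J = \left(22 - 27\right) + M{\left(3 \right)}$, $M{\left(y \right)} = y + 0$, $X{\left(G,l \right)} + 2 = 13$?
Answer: $- \frac{149}{6} \approx -24.833$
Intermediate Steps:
$V = \frac{17}{12}$ ($V = \frac{\left(-34\right) \frac{1}{-8}}{3} = \frac{\left(-34\right) \left(- \frac{1}{8}\right)}{3} = \frac{1}{3} \cdot \frac{17}{4} = \frac{17}{12} \approx 1.4167$)
$X{\left(G,l \right)} = 11$ ($X{\left(G,l \right)} = -2 + 13 = 11$)
$M{\left(y \right)} = y$
$J = -2$ ($J = \left(22 - 27\right) + 3 = -5 + 3 = -2$)
$J \left(X{\left(-2,-1 \right)} + V\right) = - 2 \left(11 + \frac{17}{12}\right) = \left(-2\right) \frac{149}{12} = - \frac{149}{6}$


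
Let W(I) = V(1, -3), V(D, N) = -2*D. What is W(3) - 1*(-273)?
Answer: 271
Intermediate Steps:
W(I) = -2 (W(I) = -2*1 = -2)
W(3) - 1*(-273) = -2 - 1*(-273) = -2 + 273 = 271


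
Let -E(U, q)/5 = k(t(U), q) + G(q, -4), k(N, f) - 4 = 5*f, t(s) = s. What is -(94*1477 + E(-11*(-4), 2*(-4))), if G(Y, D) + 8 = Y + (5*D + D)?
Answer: -139218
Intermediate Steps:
G(Y, D) = -8 + Y + 6*D (G(Y, D) = -8 + (Y + (5*D + D)) = -8 + (Y + 6*D) = -8 + Y + 6*D)
k(N, f) = 4 + 5*f
E(U, q) = 140 - 30*q (E(U, q) = -5*((4 + 5*q) + (-8 + q + 6*(-4))) = -5*((4 + 5*q) + (-8 + q - 24)) = -5*((4 + 5*q) + (-32 + q)) = -5*(-28 + 6*q) = 140 - 30*q)
-(94*1477 + E(-11*(-4), 2*(-4))) = -(94*1477 + (140 - 60*(-4))) = -(138838 + (140 - 30*(-8))) = -(138838 + (140 + 240)) = -(138838 + 380) = -1*139218 = -139218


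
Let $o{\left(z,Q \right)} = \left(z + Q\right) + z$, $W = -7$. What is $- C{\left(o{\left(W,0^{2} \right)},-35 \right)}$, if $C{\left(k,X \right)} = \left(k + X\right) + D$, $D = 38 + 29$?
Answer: $-18$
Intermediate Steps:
$D = 67$
$o{\left(z,Q \right)} = Q + 2 z$ ($o{\left(z,Q \right)} = \left(Q + z\right) + z = Q + 2 z$)
$C{\left(k,X \right)} = 67 + X + k$ ($C{\left(k,X \right)} = \left(k + X\right) + 67 = \left(X + k\right) + 67 = 67 + X + k$)
$- C{\left(o{\left(W,0^{2} \right)},-35 \right)} = - (67 - 35 + \left(0^{2} + 2 \left(-7\right)\right)) = - (67 - 35 + \left(0 - 14\right)) = - (67 - 35 - 14) = \left(-1\right) 18 = -18$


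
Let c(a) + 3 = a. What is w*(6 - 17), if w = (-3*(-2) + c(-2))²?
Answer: -11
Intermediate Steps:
c(a) = -3 + a
w = 1 (w = (-3*(-2) + (-3 - 2))² = (6 - 5)² = 1² = 1)
w*(6 - 17) = 1*(6 - 17) = 1*(-11) = -11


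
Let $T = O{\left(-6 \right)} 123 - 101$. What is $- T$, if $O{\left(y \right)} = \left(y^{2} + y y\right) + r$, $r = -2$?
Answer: $-8509$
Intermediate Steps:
$O{\left(y \right)} = -2 + 2 y^{2}$ ($O{\left(y \right)} = \left(y^{2} + y y\right) - 2 = \left(y^{2} + y^{2}\right) - 2 = 2 y^{2} - 2 = -2 + 2 y^{2}$)
$T = 8509$ ($T = \left(-2 + 2 \left(-6\right)^{2}\right) 123 - 101 = \left(-2 + 2 \cdot 36\right) 123 - 101 = \left(-2 + 72\right) 123 - 101 = 70 \cdot 123 - 101 = 8610 - 101 = 8509$)
$- T = \left(-1\right) 8509 = -8509$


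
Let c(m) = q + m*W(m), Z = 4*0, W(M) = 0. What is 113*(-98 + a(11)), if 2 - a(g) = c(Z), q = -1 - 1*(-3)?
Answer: -11074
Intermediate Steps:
q = 2 (q = -1 + 3 = 2)
Z = 0
c(m) = 2 (c(m) = 2 + m*0 = 2 + 0 = 2)
a(g) = 0 (a(g) = 2 - 1*2 = 2 - 2 = 0)
113*(-98 + a(11)) = 113*(-98 + 0) = 113*(-98) = -11074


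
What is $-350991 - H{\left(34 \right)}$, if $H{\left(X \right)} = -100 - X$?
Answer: $-350857$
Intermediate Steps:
$-350991 - H{\left(34 \right)} = -350991 - \left(-100 - 34\right) = -350991 - -134 = -350991 + 134 = -350857$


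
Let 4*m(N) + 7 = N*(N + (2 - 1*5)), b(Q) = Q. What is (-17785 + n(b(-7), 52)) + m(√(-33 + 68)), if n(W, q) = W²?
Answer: -17729 - 3*√35/4 ≈ -17733.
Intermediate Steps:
m(N) = -7/4 + N*(-3 + N)/4 (m(N) = -7/4 + (N*(N + (2 - 1*5)))/4 = -7/4 + (N*(N + (2 - 5)))/4 = -7/4 + (N*(N - 3))/4 = -7/4 + (N*(-3 + N))/4 = -7/4 + N*(-3 + N)/4)
(-17785 + n(b(-7), 52)) + m(√(-33 + 68)) = (-17785 + (-7)²) + (-7/4 - 3*√(-33 + 68)/4 + (√(-33 + 68))²/4) = (-17785 + 49) + (-7/4 - 3*√35/4 + (√35)²/4) = -17736 + (-7/4 - 3*√35/4 + (¼)*35) = -17736 + (-7/4 - 3*√35/4 + 35/4) = -17736 + (7 - 3*√35/4) = -17729 - 3*√35/4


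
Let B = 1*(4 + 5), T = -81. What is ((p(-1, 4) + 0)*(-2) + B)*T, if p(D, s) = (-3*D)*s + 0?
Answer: 1215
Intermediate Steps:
p(D, s) = -3*D*s (p(D, s) = -3*D*s + 0 = -3*D*s)
B = 9 (B = 1*9 = 9)
((p(-1, 4) + 0)*(-2) + B)*T = ((-3*(-1)*4 + 0)*(-2) + 9)*(-81) = ((12 + 0)*(-2) + 9)*(-81) = (12*(-2) + 9)*(-81) = (-24 + 9)*(-81) = -15*(-81) = 1215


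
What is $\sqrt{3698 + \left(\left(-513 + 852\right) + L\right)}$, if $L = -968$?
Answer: $3 \sqrt{341} \approx 55.399$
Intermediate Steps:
$\sqrt{3698 + \left(\left(-513 + 852\right) + L\right)} = \sqrt{3698 + \left(\left(-513 + 852\right) - 968\right)} = \sqrt{3698 + \left(339 - 968\right)} = \sqrt{3698 - 629} = \sqrt{3069} = 3 \sqrt{341}$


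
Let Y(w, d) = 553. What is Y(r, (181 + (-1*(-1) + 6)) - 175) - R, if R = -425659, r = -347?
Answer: 426212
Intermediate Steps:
Y(r, (181 + (-1*(-1) + 6)) - 175) - R = 553 - 1*(-425659) = 553 + 425659 = 426212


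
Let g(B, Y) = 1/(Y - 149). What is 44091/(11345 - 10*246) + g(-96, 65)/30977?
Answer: 114727771303/23119374180 ≈ 4.9624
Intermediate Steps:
g(B, Y) = 1/(-149 + Y)
44091/(11345 - 10*246) + g(-96, 65)/30977 = 44091/(11345 - 10*246) + 1/((-149 + 65)*30977) = 44091/(11345 - 2460) + (1/30977)/(-84) = 44091/8885 - 1/84*1/30977 = 44091*(1/8885) - 1/2602068 = 44091/8885 - 1/2602068 = 114727771303/23119374180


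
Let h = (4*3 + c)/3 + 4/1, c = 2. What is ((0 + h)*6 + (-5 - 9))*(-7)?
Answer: -266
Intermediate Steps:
h = 26/3 (h = (4*3 + 2)/3 + 4/1 = (12 + 2)*(⅓) + 4*1 = 14*(⅓) + 4 = 14/3 + 4 = 26/3 ≈ 8.6667)
((0 + h)*6 + (-5 - 9))*(-7) = ((0 + 26/3)*6 + (-5 - 9))*(-7) = ((26/3)*6 - 14)*(-7) = (52 - 14)*(-7) = 38*(-7) = -266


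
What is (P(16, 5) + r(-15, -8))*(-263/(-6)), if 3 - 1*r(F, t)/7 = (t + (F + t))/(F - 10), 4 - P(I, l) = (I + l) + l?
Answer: -31823/75 ≈ -424.31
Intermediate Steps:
P(I, l) = 4 - I - 2*l (P(I, l) = 4 - ((I + l) + l) = 4 - (I + 2*l) = 4 + (-I - 2*l) = 4 - I - 2*l)
r(F, t) = 21 - 7*(F + 2*t)/(-10 + F) (r(F, t) = 21 - 7*(t + (F + t))/(F - 10) = 21 - 7*(F + 2*t)/(-10 + F))
(P(16, 5) + r(-15, -8))*(-263/(-6)) = ((4 - 1*16 - 2*5) + 14*(-15 - 15 - 1*(-8))/(-10 - 15))*(-263/(-6)) = ((4 - 16 - 10) + 14*(-15 - 15 + 8)/(-25))*(-263*(-⅙)) = (-22 + 14*(-1/25)*(-22))*(263/6) = (-22 + 308/25)*(263/6) = -242/25*263/6 = -31823/75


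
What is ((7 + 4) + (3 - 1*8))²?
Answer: 36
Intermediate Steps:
((7 + 4) + (3 - 1*8))² = (11 + (3 - 8))² = (11 - 5)² = 6² = 36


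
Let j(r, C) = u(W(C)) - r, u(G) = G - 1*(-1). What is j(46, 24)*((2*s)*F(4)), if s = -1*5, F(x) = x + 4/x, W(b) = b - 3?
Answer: 1200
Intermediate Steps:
W(b) = -3 + b
u(G) = 1 + G (u(G) = G + 1 = 1 + G)
s = -5
j(r, C) = -2 + C - r (j(r, C) = (1 + (-3 + C)) - r = (-2 + C) - r = -2 + C - r)
j(46, 24)*((2*s)*F(4)) = (-2 + 24 - 1*46)*((2*(-5))*(4 + 4/4)) = (-2 + 24 - 46)*(-10*(4 + 4*(¼))) = -(-240)*(4 + 1) = -(-240)*5 = -24*(-50) = 1200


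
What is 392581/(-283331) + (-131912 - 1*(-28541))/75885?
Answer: -19693072662/7166857645 ≈ -2.7478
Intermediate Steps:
392581/(-283331) + (-131912 - 1*(-28541))/75885 = 392581*(-1/283331) + (-131912 + 28541)*(1/75885) = -392581/283331 - 103371*1/75885 = -392581/283331 - 34457/25295 = -19693072662/7166857645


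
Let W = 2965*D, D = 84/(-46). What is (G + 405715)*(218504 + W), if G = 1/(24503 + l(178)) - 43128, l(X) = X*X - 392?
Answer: 99151138998649292/1283285 ≈ 7.7264e+10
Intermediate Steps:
D = -42/23 (D = 84*(-1/46) = -42/23 ≈ -1.8261)
l(X) = -392 + X² (l(X) = X² - 392 = -392 + X²)
G = -2406326759/55795 (G = 1/(24503 + (-392 + 178²)) - 43128 = 1/(24503 + (-392 + 31684)) - 43128 = 1/(24503 + 31292) - 43128 = 1/55795 - 43128 = -2406326759/55795 ≈ -43128.)
W = -124530/23 (W = 2965*(-42/23) = -124530/23 ≈ -5414.3)
(G + 405715)*(218504 + W) = (-2406326759/55795 + 405715)*(218504 - 124530/23) = (20230541666/55795)*(4901062/23) = 99151138998649292/1283285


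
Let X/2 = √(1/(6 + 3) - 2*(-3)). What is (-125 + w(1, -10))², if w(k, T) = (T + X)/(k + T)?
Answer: 11189245/729 + 4460*√55/243 ≈ 15485.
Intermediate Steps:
X = 2*√55/3 (X = 2*√(1/(6 + 3) - 2*(-3)) = 2*√(1/9 + 6) = 2*√(⅑ + 6) = 2*√(55/9) = 2*(√55/3) = 2*√55/3 ≈ 4.9441)
w(k, T) = (T + 2*√55/3)/(T + k) (w(k, T) = (T + 2*√55/3)/(k + T) = (T + 2*√55/3)/(T + k))
(-125 + w(1, -10))² = (-125 + (-10 + 2*√55/3)/(-10 + 1))² = (-125 + (-10 + 2*√55/3)/(-9))² = (-125 - (-10 + 2*√55/3)/9)² = (-125 + (10/9 - 2*√55/27))² = (-1115/9 - 2*√55/27)²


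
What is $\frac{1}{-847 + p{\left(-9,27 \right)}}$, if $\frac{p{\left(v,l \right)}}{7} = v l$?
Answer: $- \frac{1}{2548} \approx -0.00039246$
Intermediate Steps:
$p{\left(v,l \right)} = 7 l v$ ($p{\left(v,l \right)} = 7 v l = 7 l v$)
$\frac{1}{-847 + p{\left(-9,27 \right)}} = \frac{1}{-847 + 7 \cdot 27 \left(-9\right)} = \frac{1}{-847 - 1701} = \frac{1}{-2548} = - \frac{1}{2548}$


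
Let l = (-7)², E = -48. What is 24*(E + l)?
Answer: 24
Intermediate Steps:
l = 49
24*(E + l) = 24*(-48 + 49) = 24*1 = 24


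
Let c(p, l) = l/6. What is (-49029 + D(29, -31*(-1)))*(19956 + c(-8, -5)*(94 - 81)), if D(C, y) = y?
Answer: -2931819829/3 ≈ -9.7727e+8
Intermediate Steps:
c(p, l) = l/6 (c(p, l) = l*(1/6) = l/6)
(-49029 + D(29, -31*(-1)))*(19956 + c(-8, -5)*(94 - 81)) = (-49029 - 31*(-1))*(19956 + ((1/6)*(-5))*(94 - 81)) = (-49029 + 31)*(19956 - 5/6*13) = -48998*(19956 - 65/6) = -48998*119671/6 = -2931819829/3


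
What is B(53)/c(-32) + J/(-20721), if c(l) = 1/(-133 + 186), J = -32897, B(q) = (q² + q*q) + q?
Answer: 6227998820/20721 ≈ 3.0056e+5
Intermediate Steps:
B(q) = q + 2*q² (B(q) = (q² + q²) + q = 2*q² + q = q + 2*q²)
c(l) = 1/53
B(53)/c(-32) + J/(-20721) = (53*(1 + 2*53))/(1/53) - 32897/(-20721) = (53*(1 + 106))*53 - 32897*(-1/20721) = (53*107)*53 + 32897/20721 = 5671*53 + 32897/20721 = 300563 + 32897/20721 = 6227998820/20721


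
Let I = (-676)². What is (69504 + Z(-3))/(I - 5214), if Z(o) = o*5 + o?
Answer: 34743/225881 ≈ 0.15381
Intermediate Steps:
Z(o) = 6*o (Z(o) = 5*o + o = 6*o)
I = 456976
(69504 + Z(-3))/(I - 5214) = (69504 + 6*(-3))/(456976 - 5214) = (69504 - 18)/451762 = 69486*(1/451762) = 34743/225881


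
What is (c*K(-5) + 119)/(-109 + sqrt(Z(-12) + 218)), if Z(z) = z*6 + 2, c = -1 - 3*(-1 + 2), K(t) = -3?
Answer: -14279/11733 - 262*sqrt(37)/11733 ≈ -1.3528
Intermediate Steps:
c = -4 (c = -1 - 3*1 = -1 - 3 = -4)
Z(z) = 2 + 6*z (Z(z) = 6*z + 2 = 2 + 6*z)
(c*K(-5) + 119)/(-109 + sqrt(Z(-12) + 218)) = (-4*(-3) + 119)/(-109 + sqrt((2 + 6*(-12)) + 218)) = (12 + 119)/(-109 + sqrt((2 - 72) + 218)) = 131/(-109 + sqrt(-70 + 218)) = 131/(-109 + sqrt(148)) = 131/(-109 + 2*sqrt(37))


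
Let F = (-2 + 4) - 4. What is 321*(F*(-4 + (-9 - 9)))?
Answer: 14124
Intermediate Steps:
F = -2 (F = 2 - 4 = -2)
321*(F*(-4 + (-9 - 9))) = 321*(-2*(-4 + (-9 - 9))) = 321*(-2*(-4 - 18)) = 321*(-2*(-22)) = 321*44 = 14124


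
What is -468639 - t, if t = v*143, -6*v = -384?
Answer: -477791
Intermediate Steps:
v = 64 (v = -1/6*(-384) = 64)
t = 9152 (t = 64*143 = 9152)
-468639 - t = -468639 - 1*9152 = -468639 - 9152 = -477791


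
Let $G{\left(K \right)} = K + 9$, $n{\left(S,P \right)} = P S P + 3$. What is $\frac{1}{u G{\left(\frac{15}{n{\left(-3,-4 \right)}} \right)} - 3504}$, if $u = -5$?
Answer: $- \frac{3}{10642} \approx -0.0002819$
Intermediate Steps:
$n{\left(S,P \right)} = 3 + S P^{2}$ ($n{\left(S,P \right)} = S P^{2} + 3 = 3 + S P^{2}$)
$G{\left(K \right)} = 9 + K$
$\frac{1}{u G{\left(\frac{15}{n{\left(-3,-4 \right)}} \right)} - 3504} = \frac{1}{- 5 \left(9 + \frac{15}{3 - 3 \left(-4\right)^{2}}\right) - 3504} = \frac{1}{- 5 \left(9 + \frac{15}{3 - 48}\right) - 3504} = \frac{1}{- 5 \left(9 + \frac{15}{-45}\right) - 3504} = \frac{1}{- 5 \left(9 + 15 \left(- \frac{1}{45}\right)\right) - 3504} = \frac{1}{- 5 \left(9 - \frac{1}{3}\right) - 3504} = \frac{1}{\left(-5\right) \frac{26}{3} - 3504} = \frac{1}{- \frac{130}{3} - 3504} = \frac{1}{- \frac{10642}{3}} = - \frac{3}{10642}$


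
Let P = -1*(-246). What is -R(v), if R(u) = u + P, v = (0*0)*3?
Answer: -246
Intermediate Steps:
P = 246
v = 0 (v = 0*3 = 0)
R(u) = 246 + u (R(u) = u + 246 = 246 + u)
-R(v) = -(246 + 0) = -1*246 = -246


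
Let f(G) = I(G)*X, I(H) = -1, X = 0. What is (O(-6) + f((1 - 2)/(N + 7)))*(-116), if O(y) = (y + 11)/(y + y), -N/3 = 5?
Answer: 145/3 ≈ 48.333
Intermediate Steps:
N = -15 (N = -3*5 = -15)
O(y) = (11 + y)/(2*y) (O(y) = (11 + y)/((2*y)) = (11 + y)*(1/(2*y)) = (11 + y)/(2*y))
f(G) = 0 (f(G) = -1*0 = 0)
(O(-6) + f((1 - 2)/(N + 7)))*(-116) = ((1/2)*(11 - 6)/(-6) + 0)*(-116) = ((1/2)*(-1/6)*5 + 0)*(-116) = (-5/12 + 0)*(-116) = -5/12*(-116) = 145/3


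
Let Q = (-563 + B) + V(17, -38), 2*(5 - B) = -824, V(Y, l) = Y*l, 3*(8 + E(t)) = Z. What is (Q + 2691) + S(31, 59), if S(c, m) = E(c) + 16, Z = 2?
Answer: 5723/3 ≈ 1907.7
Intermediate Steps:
E(t) = -22/3 (E(t) = -8 + (⅓)*2 = -8 + ⅔ = -22/3)
B = 417 (B = 5 - ½*(-824) = 5 + 412 = 417)
S(c, m) = 26/3 (S(c, m) = -22/3 + 16 = 26/3)
Q = -792 (Q = (-563 + 417) + 17*(-38) = -146 - 646 = -792)
(Q + 2691) + S(31, 59) = (-792 + 2691) + 26/3 = 1899 + 26/3 = 5723/3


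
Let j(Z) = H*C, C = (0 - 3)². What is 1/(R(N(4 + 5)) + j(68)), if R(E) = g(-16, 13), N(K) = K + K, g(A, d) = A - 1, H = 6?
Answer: 1/37 ≈ 0.027027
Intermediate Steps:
g(A, d) = -1 + A
C = 9 (C = (-3)² = 9)
j(Z) = 54 (j(Z) = 6*9 = 54)
N(K) = 2*K
R(E) = -17 (R(E) = -1 - 16 = -17)
1/(R(N(4 + 5)) + j(68)) = 1/(-17 + 54) = 1/37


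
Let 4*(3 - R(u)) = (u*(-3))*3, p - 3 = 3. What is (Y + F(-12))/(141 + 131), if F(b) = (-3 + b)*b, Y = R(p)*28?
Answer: 321/136 ≈ 2.3603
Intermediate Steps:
p = 6 (p = 3 + 3 = 6)
R(u) = 3 + 9*u/4 (R(u) = 3 - u*(-3)*3/4 = 3 - (-3*u)*3/4 = 3 - (-9)*u/4 = 3 + 9*u/4)
Y = 462 (Y = (3 + (9/4)*6)*28 = (3 + 27/2)*28 = (33/2)*28 = 462)
F(b) = b*(-3 + b)
(Y + F(-12))/(141 + 131) = (462 - 12*(-3 - 12))/(141 + 131) = (462 - 12*(-15))/272 = (462 + 180)*(1/272) = 642*(1/272) = 321/136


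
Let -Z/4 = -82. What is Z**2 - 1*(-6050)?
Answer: 113634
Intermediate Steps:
Z = 328 (Z = -4*(-82) = 328)
Z**2 - 1*(-6050) = 328**2 - 1*(-6050) = 107584 + 6050 = 113634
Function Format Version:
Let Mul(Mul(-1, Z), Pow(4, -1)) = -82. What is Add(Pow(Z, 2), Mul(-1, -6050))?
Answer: 113634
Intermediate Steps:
Z = 328 (Z = Mul(-4, -82) = 328)
Add(Pow(Z, 2), Mul(-1, -6050)) = Add(Pow(328, 2), Mul(-1, -6050)) = Add(107584, 6050) = 113634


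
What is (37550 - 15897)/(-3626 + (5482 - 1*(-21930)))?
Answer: 21653/23786 ≈ 0.91033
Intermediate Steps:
(37550 - 15897)/(-3626 + (5482 - 1*(-21930))) = 21653/(-3626 + (5482 + 21930)) = 21653/(-3626 + 27412) = 21653/23786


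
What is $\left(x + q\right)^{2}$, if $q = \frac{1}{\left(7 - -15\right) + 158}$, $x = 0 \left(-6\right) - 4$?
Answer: $\frac{516961}{32400} \approx 15.956$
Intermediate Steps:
$x = -4$ ($x = 0 - 4 = -4$)
$q = \frac{1}{180}$ ($q = \frac{1}{\left(7 + 15\right) + 158} = \frac{1}{22 + 158} = \frac{1}{180} \approx 0.0055556$)
$\left(x + q\right)^{2} = \left(-4 + \frac{1}{180}\right)^{2} = \left(- \frac{719}{180}\right)^{2} = \frac{516961}{32400}$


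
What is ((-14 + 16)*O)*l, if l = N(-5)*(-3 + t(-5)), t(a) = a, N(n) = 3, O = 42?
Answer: -2016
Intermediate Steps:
l = -24 (l = 3*(-3 - 5) = 3*(-8) = -24)
((-14 + 16)*O)*l = ((-14 + 16)*42)*(-24) = (2*42)*(-24) = 84*(-24) = -2016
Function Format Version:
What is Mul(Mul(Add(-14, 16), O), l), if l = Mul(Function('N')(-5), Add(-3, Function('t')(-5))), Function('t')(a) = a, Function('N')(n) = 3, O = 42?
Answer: -2016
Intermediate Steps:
l = -24 (l = Mul(3, Add(-3, -5)) = Mul(3, -8) = -24)
Mul(Mul(Add(-14, 16), O), l) = Mul(Mul(Add(-14, 16), 42), -24) = Mul(Mul(2, 42), -24) = Mul(84, -24) = -2016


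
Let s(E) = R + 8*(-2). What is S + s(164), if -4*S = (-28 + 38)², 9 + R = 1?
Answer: -49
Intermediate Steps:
R = -8 (R = -9 + 1 = -8)
S = -25 (S = -(-28 + 38)²/4 = -¼*10² = -¼*100 = -25)
s(E) = -24 (s(E) = -8 + 8*(-2) = -8 - 16 = -24)
S + s(164) = -25 - 24 = -49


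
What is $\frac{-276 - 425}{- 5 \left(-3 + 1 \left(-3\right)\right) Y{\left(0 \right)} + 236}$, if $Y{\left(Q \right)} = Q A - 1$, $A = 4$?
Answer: $- \frac{701}{206} \approx -3.4029$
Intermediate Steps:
$Y{\left(Q \right)} = -1 + 4 Q$ ($Y{\left(Q \right)} = Q 4 - 1 = 4 Q - 1 = -1 + 4 Q$)
$\frac{-276 - 425}{- 5 \left(-3 + 1 \left(-3\right)\right) Y{\left(0 \right)} + 236} = \frac{-276 - 425}{- 5 \left(-3 + 1 \left(-3\right)\right) \left(-1 + 4 \cdot 0\right) + 236} = - \frac{701}{- 5 \left(-3 - 3\right) \left(-1 + 0\right) + 236} = - \frac{701}{\left(-5\right) \left(-6\right) \left(-1\right) + 236} = - \frac{701}{30 \left(-1\right) + 236} = - \frac{701}{-30 + 236} = - \frac{701}{206}$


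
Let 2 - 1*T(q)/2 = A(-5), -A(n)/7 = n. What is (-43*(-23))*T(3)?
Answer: -65274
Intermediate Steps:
A(n) = -7*n
T(q) = -66 (T(q) = 4 - (-14)*(-5) = 4 - 2*35 = 4 - 70 = -66)
(-43*(-23))*T(3) = -43*(-23)*(-66) = 989*(-66) = -65274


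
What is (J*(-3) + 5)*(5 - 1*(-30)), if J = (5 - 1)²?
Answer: -1505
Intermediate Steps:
J = 16 (J = 4² = 16)
(J*(-3) + 5)*(5 - 1*(-30)) = (16*(-3) + 5)*(5 - 1*(-30)) = (-48 + 5)*(5 + 30) = -43*35 = -1505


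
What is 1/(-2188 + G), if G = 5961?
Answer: 1/3773 ≈ 0.00026504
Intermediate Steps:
1/(-2188 + G) = 1/(-2188 + 5961) = 1/3773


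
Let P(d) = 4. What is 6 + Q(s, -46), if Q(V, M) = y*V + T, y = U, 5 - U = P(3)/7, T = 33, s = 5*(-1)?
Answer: 118/7 ≈ 16.857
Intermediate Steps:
s = -5
U = 31/7 (U = 5 - 4/7 = 31/7 ≈ 4.4286)
y = 31/7 ≈ 4.4286
Q(V, M) = 33 + 31*V/7 (Q(V, M) = 31*V/7 + 33 = 33 + 31*V/7)
6 + Q(s, -46) = 6 + (33 + (31/7)*(-5)) = 6 + (33 - 155/7) = 6 + 76/7 = 118/7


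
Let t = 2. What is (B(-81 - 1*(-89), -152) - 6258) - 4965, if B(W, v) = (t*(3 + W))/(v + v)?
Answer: -1705907/152 ≈ -11223.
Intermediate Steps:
B(W, v) = (6 + 2*W)/(2*v) (B(W, v) = (2*(3 + W))/(v + v) = (6 + 2*W)/((2*v)) = (6 + 2*W)*(1/(2*v)) = (6 + 2*W)/(2*v))
(B(-81 - 1*(-89), -152) - 6258) - 4965 = ((3 + (-81 - 1*(-89)))/(-152) - 6258) - 4965 = (-(3 + (-81 + 89))/152 - 6258) - 4965 = (-(3 + 8)/152 - 6258) - 4965 = (-1/152*11 - 6258) - 4965 = (-11/152 - 6258) - 4965 = -951227/152 - 4965 = -1705907/152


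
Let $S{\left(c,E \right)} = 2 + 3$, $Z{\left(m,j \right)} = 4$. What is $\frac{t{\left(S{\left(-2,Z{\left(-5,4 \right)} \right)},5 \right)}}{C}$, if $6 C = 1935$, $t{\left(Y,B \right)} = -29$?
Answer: $- \frac{58}{645} \approx -0.089922$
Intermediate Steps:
$S{\left(c,E \right)} = 5$
$C = \frac{645}{2}$ ($C = \frac{1}{6} \cdot 1935 = \frac{645}{2} \approx 322.5$)
$\frac{t{\left(S{\left(-2,Z{\left(-5,4 \right)} \right)},5 \right)}}{C} = - \frac{29}{\frac{645}{2}} = \left(-29\right) \frac{2}{645} = - \frac{58}{645}$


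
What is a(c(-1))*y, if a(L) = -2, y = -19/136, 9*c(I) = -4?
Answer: 19/68 ≈ 0.27941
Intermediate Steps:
c(I) = -4/9 (c(I) = (⅑)*(-4) = -4/9)
y = -19/136 (y = -19*1/136 = -19/136 ≈ -0.13971)
a(c(-1))*y = -2*(-19/136) = 19/68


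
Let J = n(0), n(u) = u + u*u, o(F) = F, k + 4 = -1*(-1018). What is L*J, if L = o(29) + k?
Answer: 0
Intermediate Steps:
k = 1014 (k = -4 - 1*(-1018) = -4 + 1018 = 1014)
n(u) = u + u**2
J = 0 (J = 0*(1 + 0) = 0*1 = 0)
L = 1043 (L = 29 + 1014 = 1043)
L*J = 1043*0 = 0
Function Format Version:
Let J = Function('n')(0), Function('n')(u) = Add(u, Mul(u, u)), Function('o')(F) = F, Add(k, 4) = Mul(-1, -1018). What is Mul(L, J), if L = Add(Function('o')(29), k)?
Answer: 0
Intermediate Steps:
k = 1014 (k = Add(-4, Mul(-1, -1018)) = Add(-4, 1018) = 1014)
Function('n')(u) = Add(u, Pow(u, 2))
J = 0 (J = Mul(0, Add(1, 0)) = Mul(0, 1) = 0)
L = 1043 (L = Add(29, 1014) = 1043)
Mul(L, J) = Mul(1043, 0) = 0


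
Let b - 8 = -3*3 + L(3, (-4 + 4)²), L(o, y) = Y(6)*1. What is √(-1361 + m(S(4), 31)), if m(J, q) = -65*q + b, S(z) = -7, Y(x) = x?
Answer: I*√3371 ≈ 58.06*I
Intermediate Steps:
L(o, y) = 6 (L(o, y) = 6*1 = 6)
b = 5 (b = 8 + (-3*3 + 6) = 8 + (-9 + 6) = 8 - 3 = 5)
m(J, q) = 5 - 65*q (m(J, q) = -65*q + 5 = 5 - 65*q)
√(-1361 + m(S(4), 31)) = √(-1361 + (5 - 65*31)) = √(-1361 + (5 - 2015)) = √(-1361 - 2010) = √(-3371) = I*√3371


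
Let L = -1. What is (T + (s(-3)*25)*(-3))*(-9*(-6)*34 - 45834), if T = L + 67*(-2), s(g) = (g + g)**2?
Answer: 124734330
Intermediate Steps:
s(g) = 4*g**2 (s(g) = (2*g)**2 = 4*g**2)
T = -135 (T = -1 + 67*(-2) = -1 - 134 = -135)
(T + (s(-3)*25)*(-3))*(-9*(-6)*34 - 45834) = (-135 + ((4*(-3)**2)*25)*(-3))*(-9*(-6)*34 - 45834) = (-135 + ((4*9)*25)*(-3))*(54*34 - 45834) = (-135 + (36*25)*(-3))*(1836 - 45834) = (-135 + 900*(-3))*(-43998) = (-135 - 2700)*(-43998) = -2835*(-43998) = 124734330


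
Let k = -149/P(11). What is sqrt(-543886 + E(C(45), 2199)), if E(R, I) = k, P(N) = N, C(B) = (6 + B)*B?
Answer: I*sqrt(65811845)/11 ≈ 737.5*I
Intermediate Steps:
C(B) = B*(6 + B)
k = -149/11 ≈ -13.545
E(R, I) = -149/11
sqrt(-543886 + E(C(45), 2199)) = sqrt(-543886 - 149/11) = sqrt(-5982895/11) = I*sqrt(65811845)/11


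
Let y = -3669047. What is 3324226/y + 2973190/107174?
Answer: 5276251626303/196613221589 ≈ 26.836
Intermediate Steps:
3324226/y + 2973190/107174 = 3324226/(-3669047) + 2973190/107174 = 3324226*(-1/3669047) + 2973190*(1/107174) = -3324226/3669047 + 1486595/53587 = 5276251626303/196613221589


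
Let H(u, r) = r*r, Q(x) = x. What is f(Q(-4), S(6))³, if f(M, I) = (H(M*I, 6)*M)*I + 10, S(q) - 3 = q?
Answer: -2126781656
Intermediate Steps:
S(q) = 3 + q
H(u, r) = r²
f(M, I) = 10 + 36*I*M (f(M, I) = (6²*M)*I + 10 = (36*M)*I + 10 = 36*I*M + 10 = 10 + 36*I*M)
f(Q(-4), S(6))³ = (10 + 36*(3 + 6)*(-4))³ = (10 + 36*9*(-4))³ = (10 - 1296)³ = (-1286)³ = -2126781656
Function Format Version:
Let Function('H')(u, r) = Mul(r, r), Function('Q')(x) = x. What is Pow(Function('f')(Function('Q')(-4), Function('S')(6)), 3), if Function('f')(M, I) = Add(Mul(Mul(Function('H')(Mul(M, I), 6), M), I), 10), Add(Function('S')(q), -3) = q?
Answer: -2126781656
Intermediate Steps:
Function('S')(q) = Add(3, q)
Function('H')(u, r) = Pow(r, 2)
Function('f')(M, I) = Add(10, Mul(36, I, M)) (Function('f')(M, I) = Add(Mul(Mul(Pow(6, 2), M), I), 10) = Add(Mul(Mul(36, M), I), 10) = Add(Mul(36, I, M), 10) = Add(10, Mul(36, I, M)))
Pow(Function('f')(Function('Q')(-4), Function('S')(6)), 3) = Pow(Add(10, Mul(36, Add(3, 6), -4)), 3) = Pow(Add(10, Mul(36, 9, -4)), 3) = Pow(Add(10, -1296), 3) = Pow(-1286, 3) = -2126781656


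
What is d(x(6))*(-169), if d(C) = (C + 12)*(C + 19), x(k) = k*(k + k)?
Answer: -1291836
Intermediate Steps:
x(k) = 2*k**2 (x(k) = k*(2*k) = 2*k**2)
d(C) = (12 + C)*(19 + C)
d(x(6))*(-169) = (228 + (2*6**2)**2 + 31*(2*6**2))*(-169) = (228 + (2*36)**2 + 31*(2*36))*(-169) = (228 + 72**2 + 31*72)*(-169) = (228 + 5184 + 2232)*(-169) = 7644*(-169) = -1291836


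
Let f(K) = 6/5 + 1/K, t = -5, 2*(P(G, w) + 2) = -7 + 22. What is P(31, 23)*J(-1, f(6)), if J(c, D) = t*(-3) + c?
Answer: 77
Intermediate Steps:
P(G, w) = 11/2 (P(G, w) = -2 + (-7 + 22)/2 = -2 + (1/2)*15 = -2 + 15/2 = 11/2)
f(K) = 6/5 + 1/K (f(K) = 6*(1/5) + 1/K = 6/5 + 1/K)
J(c, D) = 15 + c (J(c, D) = -5*(-3) + c = 15 + c)
P(31, 23)*J(-1, f(6)) = 11*(15 - 1)/2 = (11/2)*14 = 77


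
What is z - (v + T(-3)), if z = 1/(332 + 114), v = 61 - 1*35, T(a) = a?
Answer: -10257/446 ≈ -22.998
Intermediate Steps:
v = 26 (v = 61 - 35 = 26)
z = 1/446 ≈ 0.0022422
z - (v + T(-3)) = 1/446 - (26 - 3) = 1/446 - 1*23 = 1/446 - 23 = -10257/446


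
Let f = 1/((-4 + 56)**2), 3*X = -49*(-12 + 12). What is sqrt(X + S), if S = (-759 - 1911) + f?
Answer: I*sqrt(7219679)/52 ≈ 51.672*I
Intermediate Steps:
X = 0 (X = (-49*(-12 + 12))/3 = (-49*0)/3 = (1/3)*0 = 0)
f = 1/2704 (f = 1/(52**2) = 1/2704 ≈ 0.00036982)
S = -7219679/2704 (S = (-759 - 1911) + 1/2704 = -2670 + 1/2704 = -7219679/2704 ≈ -2670.0)
sqrt(X + S) = sqrt(0 - 7219679/2704) = sqrt(-7219679/2704) = I*sqrt(7219679)/52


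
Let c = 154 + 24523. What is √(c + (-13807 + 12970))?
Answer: 4*√1490 ≈ 154.40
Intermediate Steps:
c = 24677
√(c + (-13807 + 12970)) = √(24677 + (-13807 + 12970)) = √(24677 - 837) = √23840 = 4*√1490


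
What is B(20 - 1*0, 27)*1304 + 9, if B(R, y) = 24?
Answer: 31305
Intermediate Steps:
B(20 - 1*0, 27)*1304 + 9 = 24*1304 + 9 = 31296 + 9 = 31305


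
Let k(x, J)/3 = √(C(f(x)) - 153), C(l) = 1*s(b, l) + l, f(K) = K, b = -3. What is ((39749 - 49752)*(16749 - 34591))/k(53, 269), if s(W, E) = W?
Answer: -178473526*I*√103/309 ≈ -5.8618e+6*I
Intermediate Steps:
C(l) = -3 + l (C(l) = 1*(-3) + l = -3 + l)
k(x, J) = 3*√(-156 + x) (k(x, J) = 3*√((-3 + x) - 153) = 3*√(-156 + x))
((39749 - 49752)*(16749 - 34591))/k(53, 269) = ((39749 - 49752)*(16749 - 34591))/((3*√(-156 + 53))) = (-10003*(-17842))/((3*√(-103))) = 178473526/((3*(I*√103))) = 178473526/((3*I*√103)) = 178473526*(-I*√103/309) = -178473526*I*√103/309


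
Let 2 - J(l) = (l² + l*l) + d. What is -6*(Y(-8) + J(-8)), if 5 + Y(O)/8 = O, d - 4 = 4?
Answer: 1428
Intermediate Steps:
d = 8 (d = 4 + 4 = 8)
Y(O) = -40 + 8*O
J(l) = -6 - 2*l² (J(l) = 2 - ((l² + l*l) + 8) = 2 - ((l² + l²) + 8) = 2 - (2*l² + 8) = 2 - (8 + 2*l²) = 2 + (-8 - 2*l²) = -6 - 2*l²)
-6*(Y(-8) + J(-8)) = -6*((-40 + 8*(-8)) + (-6 - 2*(-8)²)) = -6*((-40 - 64) + (-6 - 2*64)) = -6*(-104 + (-6 - 128)) = -6*(-104 - 134) = -6*(-238) = 1428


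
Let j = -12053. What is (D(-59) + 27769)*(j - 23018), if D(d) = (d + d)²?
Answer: -1462215203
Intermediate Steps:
D(d) = 4*d² (D(d) = (2*d)² = 4*d²)
(D(-59) + 27769)*(j - 23018) = (4*(-59)² + 27769)*(-12053 - 23018) = (4*3481 + 27769)*(-35071) = (13924 + 27769)*(-35071) = 41693*(-35071) = -1462215203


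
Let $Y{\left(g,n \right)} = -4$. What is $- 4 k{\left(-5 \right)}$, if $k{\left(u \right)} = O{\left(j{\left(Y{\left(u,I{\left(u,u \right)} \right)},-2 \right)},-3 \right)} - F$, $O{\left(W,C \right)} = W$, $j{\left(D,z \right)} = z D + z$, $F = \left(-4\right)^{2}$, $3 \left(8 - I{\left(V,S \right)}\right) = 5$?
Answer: $40$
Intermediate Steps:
$I{\left(V,S \right)} = \frac{19}{3}$ ($I{\left(V,S \right)} = 8 - \frac{5}{3} = \frac{19}{3}$)
$F = 16$
$j{\left(D,z \right)} = z + D z$ ($j{\left(D,z \right)} = D z + z = z + D z$)
$k{\left(u \right)} = -10$ ($k{\left(u \right)} = - 2 \left(1 - 4\right) - 16 = \left(-2\right) \left(-3\right) - 16 = 6 - 16 = -10$)
$- 4 k{\left(-5 \right)} = \left(-4\right) \left(-10\right) = 40$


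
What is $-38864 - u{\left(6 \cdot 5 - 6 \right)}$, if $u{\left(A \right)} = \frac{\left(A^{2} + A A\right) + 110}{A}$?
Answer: $- \frac{466999}{12} \approx -38917.0$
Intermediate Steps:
$u{\left(A \right)} = \frac{110 + 2 A^{2}}{A}$ ($u{\left(A \right)} = \frac{\left(A^{2} + A^{2}\right) + 110}{A} = \frac{2 A^{2} + 110}{A} = \frac{110 + 2 A^{2}}{A}$)
$-38864 - u{\left(6 \cdot 5 - 6 \right)} = -38864 - \left(2 \left(6 \cdot 5 - 6\right) + \frac{110}{6 \cdot 5 - 6}\right) = -38864 - \left(2 \left(30 - 6\right) + \frac{110}{30 - 6}\right) = -38864 - \left(2 \cdot 24 + \frac{110}{24}\right) = -38864 - \left(48 + 110 \cdot \frac{1}{24}\right) = -38864 - \left(48 + \frac{55}{12}\right) = -38864 - \frac{631}{12} = - \frac{466999}{12}$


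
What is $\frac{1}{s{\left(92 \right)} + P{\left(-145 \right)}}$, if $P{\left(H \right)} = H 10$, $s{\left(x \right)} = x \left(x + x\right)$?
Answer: $\frac{1}{15478} \approx 6.4608 \cdot 10^{-5}$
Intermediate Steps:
$s{\left(x \right)} = 2 x^{2}$ ($s{\left(x \right)} = x 2 x = 2 x^{2}$)
$P{\left(H \right)} = 10 H$
$\frac{1}{s{\left(92 \right)} + P{\left(-145 \right)}} = \frac{1}{2 \cdot 92^{2} + 10 \left(-145\right)} = \frac{1}{2 \cdot 8464 - 1450} = \frac{1}{16928 - 1450} = \frac{1}{15478}$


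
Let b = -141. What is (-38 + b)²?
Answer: 32041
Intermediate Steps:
(-38 + b)² = (-38 - 141)² = (-179)² = 32041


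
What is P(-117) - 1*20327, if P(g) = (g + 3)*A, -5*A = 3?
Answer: -101293/5 ≈ -20259.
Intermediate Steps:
A = -3/5 (A = -1/5*3 = -3/5 ≈ -0.60000)
P(g) = -9/5 - 3*g/5 (P(g) = (g + 3)*(-3/5) = (3 + g)*(-3/5) = -9/5 - 3*g/5)
P(-117) - 1*20327 = (-9/5 - 3/5*(-117)) - 1*20327 = (-9/5 + 351/5) - 20327 = 342/5 - 20327 = -101293/5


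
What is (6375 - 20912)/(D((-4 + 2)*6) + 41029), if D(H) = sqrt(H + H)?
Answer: -596438573/1683378865 + 29074*I*sqrt(6)/1683378865 ≈ -0.35431 + 4.2306e-5*I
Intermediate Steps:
D(H) = sqrt(2)*sqrt(H) (D(H) = sqrt(2*H) = sqrt(2)*sqrt(H))
(6375 - 20912)/(D((-4 + 2)*6) + 41029) = (6375 - 20912)/(sqrt(2)*sqrt((-4 + 2)*6) + 41029) = -14537/(sqrt(2)*sqrt(-2*6) + 41029) = -14537/(sqrt(2)*sqrt(-12) + 41029) = -14537/(sqrt(2)*(2*I*sqrt(3)) + 41029) = -14537/(2*I*sqrt(6) + 41029) = -14537/(41029 + 2*I*sqrt(6))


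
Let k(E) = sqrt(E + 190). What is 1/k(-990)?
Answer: -I*sqrt(2)/40 ≈ -0.035355*I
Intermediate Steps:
k(E) = sqrt(190 + E)
1/k(-990) = 1/(sqrt(190 - 990)) = 1/(sqrt(-800)) = 1/(20*I*sqrt(2)) = -I*sqrt(2)/40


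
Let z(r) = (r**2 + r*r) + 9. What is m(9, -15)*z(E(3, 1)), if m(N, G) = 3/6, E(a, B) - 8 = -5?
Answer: 27/2 ≈ 13.500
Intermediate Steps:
E(a, B) = 3 (E(a, B) = 8 - 5 = 3)
m(N, G) = 1/2 (m(N, G) = (1/6)*3 = 1/2)
z(r) = 9 + 2*r**2 (z(r) = (r**2 + r**2) + 9 = 2*r**2 + 9 = 9 + 2*r**2)
m(9, -15)*z(E(3, 1)) = (9 + 2*3**2)/2 = (9 + 2*9)/2 = (9 + 18)/2 = (1/2)*27 = 27/2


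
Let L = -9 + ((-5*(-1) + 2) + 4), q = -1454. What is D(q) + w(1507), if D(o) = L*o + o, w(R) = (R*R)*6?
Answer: 13621932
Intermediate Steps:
L = 2 (L = -9 + ((5 + 2) + 4) = -9 + (7 + 4) = -9 + 11 = 2)
w(R) = 6*R**2 (w(R) = R**2*6 = 6*R**2)
D(o) = 3*o (D(o) = 2*o + o = 3*o)
D(q) + w(1507) = 3*(-1454) + 6*1507**2 = -4362 + 6*2271049 = -4362 + 13626294 = 13621932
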